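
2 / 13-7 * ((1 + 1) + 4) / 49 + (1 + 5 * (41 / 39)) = 1516 / 273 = 5.55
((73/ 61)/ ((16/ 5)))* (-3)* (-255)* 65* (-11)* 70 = -6987605625/ 488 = -14318863.99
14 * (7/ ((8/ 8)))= 98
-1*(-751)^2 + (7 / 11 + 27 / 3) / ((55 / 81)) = -341212019 / 605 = -563986.81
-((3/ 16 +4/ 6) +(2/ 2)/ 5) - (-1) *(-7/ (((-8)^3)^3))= -2122317719/ 2013265920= -1.05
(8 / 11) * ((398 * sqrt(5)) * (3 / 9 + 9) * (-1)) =-89152 * sqrt(5) / 33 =-6040.91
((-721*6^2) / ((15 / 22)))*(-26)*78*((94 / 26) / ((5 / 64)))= 89318541312 / 25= 3572741652.48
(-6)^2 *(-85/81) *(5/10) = -170/9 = -18.89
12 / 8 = 3 / 2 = 1.50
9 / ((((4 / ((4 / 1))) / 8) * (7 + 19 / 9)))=324 / 41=7.90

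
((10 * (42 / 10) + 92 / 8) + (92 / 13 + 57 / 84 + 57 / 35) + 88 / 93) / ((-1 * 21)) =-10803917 / 3554460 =-3.04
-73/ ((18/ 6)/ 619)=-45187/ 3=-15062.33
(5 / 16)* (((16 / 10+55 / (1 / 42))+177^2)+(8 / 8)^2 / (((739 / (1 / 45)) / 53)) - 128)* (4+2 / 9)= 10587384877 / 239436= 44218.02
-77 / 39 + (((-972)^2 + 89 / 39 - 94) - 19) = 12280727 / 13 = 944671.31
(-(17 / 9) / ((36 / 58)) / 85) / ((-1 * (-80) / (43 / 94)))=-1247 / 6091200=-0.00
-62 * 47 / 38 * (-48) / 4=17484 / 19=920.21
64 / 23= 2.78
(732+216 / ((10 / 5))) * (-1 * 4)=-3360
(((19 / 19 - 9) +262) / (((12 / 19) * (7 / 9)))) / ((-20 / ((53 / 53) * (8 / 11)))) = -7239 / 385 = -18.80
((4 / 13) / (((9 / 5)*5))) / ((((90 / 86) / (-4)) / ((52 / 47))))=-2752 / 19035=-0.14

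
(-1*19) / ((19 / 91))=-91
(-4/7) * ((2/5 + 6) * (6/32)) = -24/35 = -0.69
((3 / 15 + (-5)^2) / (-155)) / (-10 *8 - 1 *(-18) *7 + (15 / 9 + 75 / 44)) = -2376 / 721525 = -0.00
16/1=16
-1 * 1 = -1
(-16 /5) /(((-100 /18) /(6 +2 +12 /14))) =5.10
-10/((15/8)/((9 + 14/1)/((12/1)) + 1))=-140/9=-15.56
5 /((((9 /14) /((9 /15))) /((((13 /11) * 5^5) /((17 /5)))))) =2843750 /561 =5069.07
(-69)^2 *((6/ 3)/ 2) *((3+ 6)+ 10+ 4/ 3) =96807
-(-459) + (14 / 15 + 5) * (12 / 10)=11653 / 25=466.12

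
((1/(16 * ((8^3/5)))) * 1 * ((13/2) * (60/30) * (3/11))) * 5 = 975/90112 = 0.01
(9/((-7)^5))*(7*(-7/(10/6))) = 27/1715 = 0.02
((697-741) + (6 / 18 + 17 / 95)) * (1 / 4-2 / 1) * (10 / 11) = 43379 / 627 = 69.19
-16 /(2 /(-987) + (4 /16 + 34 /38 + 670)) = -1200192 /50343757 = -0.02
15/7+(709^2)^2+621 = 1768817318689/7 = 252688188384.14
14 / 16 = 7 / 8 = 0.88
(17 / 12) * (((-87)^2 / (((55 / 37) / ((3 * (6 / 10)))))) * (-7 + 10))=42848109 / 1100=38952.83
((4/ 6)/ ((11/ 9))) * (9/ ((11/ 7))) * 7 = 2646/ 121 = 21.87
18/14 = 1.29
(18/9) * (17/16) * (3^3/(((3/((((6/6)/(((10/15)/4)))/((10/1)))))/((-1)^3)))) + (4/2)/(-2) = -499/40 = -12.48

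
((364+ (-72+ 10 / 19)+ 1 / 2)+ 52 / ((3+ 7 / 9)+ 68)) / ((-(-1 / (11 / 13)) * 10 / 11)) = 22961323 / 83980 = 273.41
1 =1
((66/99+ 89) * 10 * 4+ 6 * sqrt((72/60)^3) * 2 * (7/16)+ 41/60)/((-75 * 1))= -71747/1500 - 21 * sqrt(30)/1250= -47.92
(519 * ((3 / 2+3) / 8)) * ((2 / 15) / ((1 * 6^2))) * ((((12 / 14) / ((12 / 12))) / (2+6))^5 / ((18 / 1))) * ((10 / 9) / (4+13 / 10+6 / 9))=7785 / 49290493952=0.00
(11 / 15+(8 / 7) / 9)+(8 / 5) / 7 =49 / 45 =1.09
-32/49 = -0.65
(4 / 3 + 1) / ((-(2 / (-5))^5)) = 21875 / 96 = 227.86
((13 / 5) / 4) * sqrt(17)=13 * sqrt(17) / 20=2.68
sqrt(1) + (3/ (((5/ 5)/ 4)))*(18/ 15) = 15.40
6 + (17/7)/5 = 227/35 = 6.49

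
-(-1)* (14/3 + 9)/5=2.73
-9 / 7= -1.29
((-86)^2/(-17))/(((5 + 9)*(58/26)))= -48074/3451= -13.93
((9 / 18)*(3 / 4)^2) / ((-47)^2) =9 / 70688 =0.00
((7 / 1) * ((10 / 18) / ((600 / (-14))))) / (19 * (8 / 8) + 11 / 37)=-259 / 55080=-0.00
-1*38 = -38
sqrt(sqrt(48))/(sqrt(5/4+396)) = 4 * sqrt(1589) * 3^(1/4)/1589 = 0.13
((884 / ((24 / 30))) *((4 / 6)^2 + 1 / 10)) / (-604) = -10829 / 10872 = -1.00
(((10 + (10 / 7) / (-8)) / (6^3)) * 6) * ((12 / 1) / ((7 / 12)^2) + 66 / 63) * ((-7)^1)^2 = 733975 / 1512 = 485.43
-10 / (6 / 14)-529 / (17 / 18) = -29756 / 51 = -583.45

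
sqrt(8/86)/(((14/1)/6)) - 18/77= -18/77+ 6 * sqrt(43)/301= -0.10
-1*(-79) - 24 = 55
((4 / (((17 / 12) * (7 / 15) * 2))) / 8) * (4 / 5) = 36 / 119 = 0.30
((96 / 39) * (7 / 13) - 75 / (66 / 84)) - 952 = -1944754 / 1859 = -1046.13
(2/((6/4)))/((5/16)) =64/15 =4.27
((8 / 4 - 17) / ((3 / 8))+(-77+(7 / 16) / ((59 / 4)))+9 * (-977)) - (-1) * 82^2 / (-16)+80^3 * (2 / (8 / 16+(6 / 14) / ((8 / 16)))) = 835364823 / 1121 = 745196.10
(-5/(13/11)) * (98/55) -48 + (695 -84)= 7221/13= 555.46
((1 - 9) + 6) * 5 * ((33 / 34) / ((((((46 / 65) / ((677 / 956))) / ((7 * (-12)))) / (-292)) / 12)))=-267140273400 / 93449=-2858674.50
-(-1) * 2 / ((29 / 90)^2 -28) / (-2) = 8100 / 225959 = 0.04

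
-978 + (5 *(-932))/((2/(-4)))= 8342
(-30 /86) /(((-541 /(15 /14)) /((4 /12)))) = 75 /325682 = 0.00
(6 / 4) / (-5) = -3 / 10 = -0.30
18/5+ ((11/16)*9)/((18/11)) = 1181/160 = 7.38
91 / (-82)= -91 / 82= -1.11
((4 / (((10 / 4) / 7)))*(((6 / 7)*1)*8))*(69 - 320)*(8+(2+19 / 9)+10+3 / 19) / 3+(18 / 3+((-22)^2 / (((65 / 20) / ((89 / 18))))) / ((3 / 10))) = -4689349066 / 33345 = -140631.25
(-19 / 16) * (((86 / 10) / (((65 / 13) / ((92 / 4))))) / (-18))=18791 / 7200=2.61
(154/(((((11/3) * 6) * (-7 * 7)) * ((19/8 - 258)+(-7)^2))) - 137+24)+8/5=-6445007/57855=-111.40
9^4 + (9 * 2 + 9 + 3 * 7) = 6609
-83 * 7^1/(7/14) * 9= -10458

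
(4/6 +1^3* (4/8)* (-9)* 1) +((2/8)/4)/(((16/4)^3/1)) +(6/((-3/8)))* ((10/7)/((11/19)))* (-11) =9256469/21504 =430.45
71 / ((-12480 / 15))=-71 / 832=-0.09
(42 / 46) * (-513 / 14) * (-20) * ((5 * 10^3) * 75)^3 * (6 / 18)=270527343750000000000 / 23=11762058423913043478.26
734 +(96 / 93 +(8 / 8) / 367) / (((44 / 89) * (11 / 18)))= 2030305531 / 2753234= 737.43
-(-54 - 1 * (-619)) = -565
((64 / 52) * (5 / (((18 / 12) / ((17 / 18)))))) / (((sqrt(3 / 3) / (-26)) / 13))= -35360 / 27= -1309.63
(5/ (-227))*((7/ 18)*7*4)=-490/ 2043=-0.24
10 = 10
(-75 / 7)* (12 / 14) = -450 / 49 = -9.18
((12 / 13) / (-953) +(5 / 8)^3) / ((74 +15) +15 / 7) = 372323 / 139549696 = 0.00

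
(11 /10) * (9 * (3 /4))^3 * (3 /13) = 78.07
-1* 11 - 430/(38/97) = -21064/19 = -1108.63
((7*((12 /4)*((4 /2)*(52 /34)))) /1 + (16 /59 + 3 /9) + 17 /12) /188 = 265821 /754256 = 0.35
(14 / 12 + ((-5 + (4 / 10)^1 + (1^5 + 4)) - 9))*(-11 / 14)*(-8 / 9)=-4906 / 945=-5.19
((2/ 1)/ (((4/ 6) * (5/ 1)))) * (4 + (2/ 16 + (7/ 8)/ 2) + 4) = 411/ 80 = 5.14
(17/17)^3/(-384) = -1/384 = -0.00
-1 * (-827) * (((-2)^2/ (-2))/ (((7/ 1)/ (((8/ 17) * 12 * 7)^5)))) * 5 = -161902604341739520/ 1419857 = -114027401591.67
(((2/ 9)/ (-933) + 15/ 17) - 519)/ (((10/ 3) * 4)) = -7396081/ 190332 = -38.86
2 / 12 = 1 / 6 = 0.17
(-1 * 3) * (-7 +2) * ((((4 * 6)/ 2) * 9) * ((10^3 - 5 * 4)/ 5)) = 317520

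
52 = 52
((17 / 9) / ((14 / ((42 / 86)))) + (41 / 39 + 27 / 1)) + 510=601615 / 1118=538.12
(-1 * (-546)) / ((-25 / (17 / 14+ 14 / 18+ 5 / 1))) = -11453 / 75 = -152.71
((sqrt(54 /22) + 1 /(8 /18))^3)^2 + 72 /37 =183347145 * sqrt(33) /681472 + 312174810495 /201715712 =3093.15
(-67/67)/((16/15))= -15/16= -0.94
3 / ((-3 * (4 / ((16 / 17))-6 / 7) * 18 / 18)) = -28 / 95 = -0.29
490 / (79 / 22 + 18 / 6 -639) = -10780 / 13913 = -0.77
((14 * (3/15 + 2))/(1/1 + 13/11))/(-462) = -11/360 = -0.03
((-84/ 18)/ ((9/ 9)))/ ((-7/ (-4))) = -8/ 3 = -2.67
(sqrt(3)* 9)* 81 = 1262.67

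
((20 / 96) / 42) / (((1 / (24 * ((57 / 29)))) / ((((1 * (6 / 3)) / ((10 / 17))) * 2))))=323 / 203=1.59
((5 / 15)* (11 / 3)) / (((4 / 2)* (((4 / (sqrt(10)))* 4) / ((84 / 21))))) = 11* sqrt(10) / 72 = 0.48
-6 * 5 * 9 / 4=-67.50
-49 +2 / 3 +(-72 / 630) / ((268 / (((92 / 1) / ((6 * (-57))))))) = -19381379 / 400995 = -48.33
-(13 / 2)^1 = -13 / 2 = -6.50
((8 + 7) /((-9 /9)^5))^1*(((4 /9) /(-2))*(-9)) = -30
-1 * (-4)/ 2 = 2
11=11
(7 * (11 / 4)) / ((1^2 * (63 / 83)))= 913 / 36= 25.36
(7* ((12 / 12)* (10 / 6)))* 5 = 175 / 3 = 58.33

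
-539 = -539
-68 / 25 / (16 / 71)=-1207 / 100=-12.07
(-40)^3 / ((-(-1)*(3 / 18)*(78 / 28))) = -1792000 / 13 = -137846.15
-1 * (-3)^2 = -9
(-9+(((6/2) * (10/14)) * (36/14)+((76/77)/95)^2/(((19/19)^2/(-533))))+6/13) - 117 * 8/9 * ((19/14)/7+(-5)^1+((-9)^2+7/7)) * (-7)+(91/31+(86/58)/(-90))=56196.98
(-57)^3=-185193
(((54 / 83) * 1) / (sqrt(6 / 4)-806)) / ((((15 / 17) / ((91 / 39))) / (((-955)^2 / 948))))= -17495193170 / 8519306833-21706195 * sqrt(6) / 17038613666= -2.06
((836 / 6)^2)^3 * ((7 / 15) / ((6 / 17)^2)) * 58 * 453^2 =3567594372849111388811104 / 10935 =326254629432931997147.79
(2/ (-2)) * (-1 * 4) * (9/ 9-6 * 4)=-92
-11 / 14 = -0.79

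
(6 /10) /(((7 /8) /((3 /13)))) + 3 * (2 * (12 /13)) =2592 /455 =5.70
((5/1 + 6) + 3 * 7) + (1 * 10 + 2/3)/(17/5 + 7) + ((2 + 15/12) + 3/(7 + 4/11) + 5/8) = 104761/2808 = 37.31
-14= -14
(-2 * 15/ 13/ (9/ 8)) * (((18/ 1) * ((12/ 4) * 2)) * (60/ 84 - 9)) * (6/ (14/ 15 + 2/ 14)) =15033600/ 1469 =10233.90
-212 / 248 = -53 / 62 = -0.85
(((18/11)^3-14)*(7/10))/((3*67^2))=-44807/89622885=-0.00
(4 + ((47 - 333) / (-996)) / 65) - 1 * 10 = -14929 / 2490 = -6.00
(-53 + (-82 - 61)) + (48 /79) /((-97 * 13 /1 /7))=-19525660 /99619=-196.00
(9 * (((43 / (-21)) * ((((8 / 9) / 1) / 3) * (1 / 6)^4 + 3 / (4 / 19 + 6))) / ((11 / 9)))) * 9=-243767 / 3717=-65.58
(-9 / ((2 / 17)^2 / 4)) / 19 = -2601 / 19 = -136.89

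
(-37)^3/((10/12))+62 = -303608/5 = -60721.60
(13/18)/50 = 0.01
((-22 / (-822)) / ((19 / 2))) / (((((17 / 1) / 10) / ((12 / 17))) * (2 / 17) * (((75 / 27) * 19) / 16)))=12672 / 4203845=0.00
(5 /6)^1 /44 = 5 /264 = 0.02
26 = 26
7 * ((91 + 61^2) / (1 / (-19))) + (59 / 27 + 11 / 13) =-177954532 / 351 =-506992.97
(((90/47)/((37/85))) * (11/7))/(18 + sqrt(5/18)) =27264600/70932071 - 252450 * sqrt(10)/70932071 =0.37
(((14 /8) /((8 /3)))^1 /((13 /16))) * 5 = 105 /26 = 4.04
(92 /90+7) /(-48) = -361 /2160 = -0.17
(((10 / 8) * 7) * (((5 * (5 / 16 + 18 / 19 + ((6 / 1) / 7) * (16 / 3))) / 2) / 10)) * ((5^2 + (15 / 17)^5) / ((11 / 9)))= 133193552625 / 499789664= 266.50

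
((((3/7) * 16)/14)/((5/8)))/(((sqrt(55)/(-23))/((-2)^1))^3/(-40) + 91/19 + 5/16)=53972422656 * sqrt(55)/126906537023582855 + 19493100583206912/126906537023582855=0.15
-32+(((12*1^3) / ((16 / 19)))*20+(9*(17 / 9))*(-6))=151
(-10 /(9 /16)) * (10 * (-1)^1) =1600 /9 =177.78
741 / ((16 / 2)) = 741 / 8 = 92.62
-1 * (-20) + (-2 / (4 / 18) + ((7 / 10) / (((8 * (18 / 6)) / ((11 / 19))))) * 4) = 12617 / 1140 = 11.07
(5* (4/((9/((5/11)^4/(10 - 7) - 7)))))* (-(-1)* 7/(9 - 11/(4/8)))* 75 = 1073926000/1712997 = 626.93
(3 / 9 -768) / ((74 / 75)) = -57575 / 74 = -778.04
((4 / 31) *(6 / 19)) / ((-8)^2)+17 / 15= 80149 / 70680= 1.13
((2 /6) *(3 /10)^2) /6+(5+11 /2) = 2101 /200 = 10.50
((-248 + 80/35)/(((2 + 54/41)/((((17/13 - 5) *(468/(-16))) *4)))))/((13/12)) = -45696960/1547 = -29539.08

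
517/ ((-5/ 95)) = -9823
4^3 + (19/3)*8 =344/3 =114.67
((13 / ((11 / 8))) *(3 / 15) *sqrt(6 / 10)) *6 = 624 *sqrt(15) / 275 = 8.79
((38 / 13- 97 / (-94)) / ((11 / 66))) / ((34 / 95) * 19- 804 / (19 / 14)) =-1377405 / 33992374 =-0.04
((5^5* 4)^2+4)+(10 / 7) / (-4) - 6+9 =2187500093 / 14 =156250006.64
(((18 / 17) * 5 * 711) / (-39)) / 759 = -0.13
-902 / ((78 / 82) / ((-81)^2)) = -80879634 / 13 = -6221510.31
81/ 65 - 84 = -82.75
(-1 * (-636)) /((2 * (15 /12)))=1272 /5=254.40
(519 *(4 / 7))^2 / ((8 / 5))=54971.63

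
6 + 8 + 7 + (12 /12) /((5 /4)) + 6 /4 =233 /10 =23.30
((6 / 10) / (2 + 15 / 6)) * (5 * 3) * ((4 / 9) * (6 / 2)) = 8 / 3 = 2.67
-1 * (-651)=651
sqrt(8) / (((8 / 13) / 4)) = 13 *sqrt(2) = 18.38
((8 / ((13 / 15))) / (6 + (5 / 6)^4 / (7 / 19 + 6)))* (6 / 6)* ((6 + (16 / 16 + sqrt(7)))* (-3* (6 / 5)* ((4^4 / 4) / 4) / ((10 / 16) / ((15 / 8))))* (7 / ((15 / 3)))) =-3545.26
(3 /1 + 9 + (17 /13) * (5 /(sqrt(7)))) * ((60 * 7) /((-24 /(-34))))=7225 * sqrt(7) /13 + 7140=8610.43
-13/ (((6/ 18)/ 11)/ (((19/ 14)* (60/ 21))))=-81510/ 49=-1663.47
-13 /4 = -3.25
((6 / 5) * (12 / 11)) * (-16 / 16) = -72 / 55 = -1.31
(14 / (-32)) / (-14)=1 / 32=0.03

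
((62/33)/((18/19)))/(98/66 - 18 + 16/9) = -589/4377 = -0.13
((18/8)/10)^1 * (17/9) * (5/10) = 17/80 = 0.21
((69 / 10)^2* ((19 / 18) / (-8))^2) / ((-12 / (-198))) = 2100659 / 153600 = 13.68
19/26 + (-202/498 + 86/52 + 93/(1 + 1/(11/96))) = 3996893/346359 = 11.54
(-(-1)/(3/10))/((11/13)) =130/33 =3.94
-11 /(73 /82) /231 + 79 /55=116597 /84315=1.38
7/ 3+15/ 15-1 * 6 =-8/ 3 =-2.67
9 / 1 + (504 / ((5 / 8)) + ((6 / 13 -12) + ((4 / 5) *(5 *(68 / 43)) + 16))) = 826.19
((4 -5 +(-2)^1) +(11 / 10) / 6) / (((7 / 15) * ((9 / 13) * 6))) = -2197 / 1512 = -1.45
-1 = -1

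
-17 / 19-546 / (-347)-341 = -2243738 / 6593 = -340.32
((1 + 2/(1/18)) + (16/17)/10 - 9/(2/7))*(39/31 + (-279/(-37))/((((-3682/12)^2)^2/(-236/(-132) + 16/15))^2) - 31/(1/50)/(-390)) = 14808663518400043803332749670587710779/505919457950607427967241220214870875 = 29.27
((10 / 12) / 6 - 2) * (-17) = 1139 / 36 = 31.64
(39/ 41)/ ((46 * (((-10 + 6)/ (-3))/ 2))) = 117/ 3772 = 0.03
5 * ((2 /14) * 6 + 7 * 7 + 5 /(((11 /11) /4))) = 2445 /7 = 349.29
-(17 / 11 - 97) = 1050 / 11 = 95.45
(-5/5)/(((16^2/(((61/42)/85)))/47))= -2867/913920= -0.00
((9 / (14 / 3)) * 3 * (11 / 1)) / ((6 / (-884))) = -65637 / 7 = -9376.71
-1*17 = -17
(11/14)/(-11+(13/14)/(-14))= -154/2169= -0.07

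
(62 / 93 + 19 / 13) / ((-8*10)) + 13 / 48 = 127 / 520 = 0.24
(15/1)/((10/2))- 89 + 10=-76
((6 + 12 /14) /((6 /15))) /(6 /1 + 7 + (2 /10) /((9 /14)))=5400 /4193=1.29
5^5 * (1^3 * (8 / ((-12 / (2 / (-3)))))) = 1388.89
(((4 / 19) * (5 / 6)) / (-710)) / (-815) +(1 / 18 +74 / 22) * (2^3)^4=1524362229793 / 108844065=14005.01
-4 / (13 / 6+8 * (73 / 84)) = -0.44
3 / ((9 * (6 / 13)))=13 / 18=0.72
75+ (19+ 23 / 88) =8295 / 88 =94.26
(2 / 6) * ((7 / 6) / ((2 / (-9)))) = -7 / 4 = -1.75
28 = 28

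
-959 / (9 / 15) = -4795 / 3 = -1598.33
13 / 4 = 3.25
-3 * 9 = -27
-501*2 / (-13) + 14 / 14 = 1015 / 13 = 78.08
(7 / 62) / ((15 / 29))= 203 / 930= 0.22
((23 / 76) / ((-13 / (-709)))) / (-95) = -16307 / 93860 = -0.17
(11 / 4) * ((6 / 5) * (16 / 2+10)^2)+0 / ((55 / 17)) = 5346 / 5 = 1069.20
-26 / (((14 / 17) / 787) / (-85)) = 14783795 / 7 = 2111970.71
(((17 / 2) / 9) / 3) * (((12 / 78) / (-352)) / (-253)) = 17 / 31258656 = 0.00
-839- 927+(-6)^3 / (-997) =-1760486 / 997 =-1765.78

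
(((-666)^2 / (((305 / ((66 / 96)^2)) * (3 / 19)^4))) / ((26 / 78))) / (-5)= -64762629987 / 97600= -663551.54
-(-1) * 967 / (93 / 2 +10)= 1934 / 113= 17.12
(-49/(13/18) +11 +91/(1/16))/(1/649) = 11804661/13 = 908050.85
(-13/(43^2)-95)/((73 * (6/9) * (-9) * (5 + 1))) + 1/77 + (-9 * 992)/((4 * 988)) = -17019828248/7701382689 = -2.21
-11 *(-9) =99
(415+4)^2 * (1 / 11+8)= 15624929 / 11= 1420448.09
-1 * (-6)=6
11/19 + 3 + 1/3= 223/57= 3.91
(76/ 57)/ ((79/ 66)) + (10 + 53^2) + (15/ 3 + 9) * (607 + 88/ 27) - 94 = 24038363/ 2133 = 11269.74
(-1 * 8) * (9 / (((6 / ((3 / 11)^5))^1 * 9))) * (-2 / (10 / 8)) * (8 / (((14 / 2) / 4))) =0.01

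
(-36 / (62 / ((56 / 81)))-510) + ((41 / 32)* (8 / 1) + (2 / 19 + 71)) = -9097495 / 21204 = -429.05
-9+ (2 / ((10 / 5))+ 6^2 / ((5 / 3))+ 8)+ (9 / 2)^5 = 298701 / 160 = 1866.88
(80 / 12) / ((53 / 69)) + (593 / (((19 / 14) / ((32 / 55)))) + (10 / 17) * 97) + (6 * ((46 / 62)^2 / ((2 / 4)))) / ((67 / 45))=19666100124318 / 60623257915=324.40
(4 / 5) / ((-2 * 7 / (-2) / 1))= 4 / 35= 0.11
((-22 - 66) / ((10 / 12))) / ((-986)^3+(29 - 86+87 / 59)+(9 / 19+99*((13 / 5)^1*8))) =591888 / 5372859126629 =0.00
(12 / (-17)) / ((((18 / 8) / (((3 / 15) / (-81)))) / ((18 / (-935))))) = -32 / 2145825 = -0.00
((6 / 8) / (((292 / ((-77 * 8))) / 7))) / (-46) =1617 / 6716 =0.24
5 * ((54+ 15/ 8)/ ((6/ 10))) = 3725/ 8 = 465.62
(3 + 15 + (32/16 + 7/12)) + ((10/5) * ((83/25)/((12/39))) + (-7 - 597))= -168551/300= -561.84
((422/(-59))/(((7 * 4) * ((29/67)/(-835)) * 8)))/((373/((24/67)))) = 528555/8934842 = 0.06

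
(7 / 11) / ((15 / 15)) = 7 / 11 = 0.64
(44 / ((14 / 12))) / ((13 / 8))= 2112 / 91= 23.21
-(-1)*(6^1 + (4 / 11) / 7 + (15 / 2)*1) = 2087 / 154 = 13.55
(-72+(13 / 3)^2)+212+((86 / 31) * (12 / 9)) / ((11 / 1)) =488321 / 3069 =159.11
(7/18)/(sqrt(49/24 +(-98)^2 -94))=7 * sqrt(1369734)/2054601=0.00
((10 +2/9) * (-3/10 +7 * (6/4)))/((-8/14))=-2737/15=-182.47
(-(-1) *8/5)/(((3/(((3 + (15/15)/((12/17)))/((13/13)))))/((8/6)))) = 424/135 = 3.14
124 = 124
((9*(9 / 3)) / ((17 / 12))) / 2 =162 / 17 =9.53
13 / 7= 1.86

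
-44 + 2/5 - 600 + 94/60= -19261/30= -642.03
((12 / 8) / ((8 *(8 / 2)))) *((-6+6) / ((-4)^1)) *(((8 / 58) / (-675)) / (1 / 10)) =0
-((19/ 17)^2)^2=-130321/ 83521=-1.56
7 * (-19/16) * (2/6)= -133/48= -2.77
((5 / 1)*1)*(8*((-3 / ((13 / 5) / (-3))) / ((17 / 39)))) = 317.65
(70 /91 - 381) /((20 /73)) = -360839 /260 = -1387.84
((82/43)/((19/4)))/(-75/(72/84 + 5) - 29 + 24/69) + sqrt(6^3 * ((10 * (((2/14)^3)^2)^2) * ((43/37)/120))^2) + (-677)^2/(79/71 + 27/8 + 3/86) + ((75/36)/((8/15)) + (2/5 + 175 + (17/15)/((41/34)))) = 43 * sqrt(6)/1024255252874 + 3524464099607932198243/34715895369254880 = 101523.06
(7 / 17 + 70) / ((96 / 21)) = 8379 / 544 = 15.40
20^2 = 400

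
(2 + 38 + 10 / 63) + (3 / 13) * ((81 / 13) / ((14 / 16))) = 445066 / 10647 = 41.80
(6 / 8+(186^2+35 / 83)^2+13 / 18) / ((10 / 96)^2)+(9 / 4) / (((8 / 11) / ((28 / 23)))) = 3495576789632129141 / 31689400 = 110307446326.91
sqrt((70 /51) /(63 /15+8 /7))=35 * sqrt(66) /561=0.51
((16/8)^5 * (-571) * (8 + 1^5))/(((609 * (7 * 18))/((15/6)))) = -22840/4263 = -5.36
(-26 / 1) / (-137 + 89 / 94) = 2444 / 12789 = 0.19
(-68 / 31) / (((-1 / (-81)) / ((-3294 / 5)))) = 18143352 / 155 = 117053.88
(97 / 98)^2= 9409 / 9604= 0.98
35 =35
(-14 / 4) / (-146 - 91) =7 / 474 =0.01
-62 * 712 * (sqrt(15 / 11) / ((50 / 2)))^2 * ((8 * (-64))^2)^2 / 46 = -4550328871550976 / 31625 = -143883916886.99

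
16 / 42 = 8 / 21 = 0.38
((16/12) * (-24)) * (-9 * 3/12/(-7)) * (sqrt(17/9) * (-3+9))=-144 * sqrt(17)/7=-84.82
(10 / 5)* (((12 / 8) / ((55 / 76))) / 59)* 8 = 1824 / 3245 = 0.56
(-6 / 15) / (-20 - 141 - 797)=1 / 2395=0.00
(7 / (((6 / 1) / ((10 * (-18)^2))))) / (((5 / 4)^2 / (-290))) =-701568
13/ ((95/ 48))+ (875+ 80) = 91349/ 95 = 961.57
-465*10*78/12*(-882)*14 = 373218300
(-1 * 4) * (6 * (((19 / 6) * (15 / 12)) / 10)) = -19 / 2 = -9.50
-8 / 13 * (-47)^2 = -17672 / 13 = -1359.38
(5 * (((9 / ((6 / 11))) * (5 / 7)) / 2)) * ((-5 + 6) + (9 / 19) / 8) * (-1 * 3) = -56925 / 608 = -93.63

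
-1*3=-3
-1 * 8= -8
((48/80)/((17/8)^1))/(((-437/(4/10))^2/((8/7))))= 768/2840663875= 0.00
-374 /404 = -187 /202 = -0.93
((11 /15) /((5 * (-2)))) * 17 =-187 /150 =-1.25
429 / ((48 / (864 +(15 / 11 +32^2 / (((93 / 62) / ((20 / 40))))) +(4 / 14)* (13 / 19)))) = 68861663 / 6384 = 10786.60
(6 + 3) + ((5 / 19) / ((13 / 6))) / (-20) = 4443 / 494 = 8.99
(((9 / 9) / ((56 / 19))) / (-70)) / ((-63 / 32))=38 / 15435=0.00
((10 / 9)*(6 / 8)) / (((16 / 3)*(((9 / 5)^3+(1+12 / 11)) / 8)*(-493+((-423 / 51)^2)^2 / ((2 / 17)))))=3070625 / 773295621644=0.00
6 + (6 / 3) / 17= 104 / 17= 6.12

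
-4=-4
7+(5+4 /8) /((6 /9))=61 /4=15.25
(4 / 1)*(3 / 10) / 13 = 6 / 65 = 0.09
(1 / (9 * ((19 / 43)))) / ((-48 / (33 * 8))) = -473 / 342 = -1.38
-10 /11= -0.91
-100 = -100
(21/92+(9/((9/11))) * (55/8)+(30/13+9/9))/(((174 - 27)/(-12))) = -189353/29302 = -6.46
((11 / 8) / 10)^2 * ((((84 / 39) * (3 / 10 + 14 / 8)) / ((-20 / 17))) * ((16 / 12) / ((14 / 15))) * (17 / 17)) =-0.10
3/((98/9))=27/98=0.28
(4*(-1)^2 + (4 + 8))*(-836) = -13376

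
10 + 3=13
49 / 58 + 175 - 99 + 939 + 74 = 63211 / 58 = 1089.84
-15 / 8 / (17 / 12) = -1.32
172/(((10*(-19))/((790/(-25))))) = 13588/475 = 28.61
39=39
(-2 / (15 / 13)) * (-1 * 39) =338 / 5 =67.60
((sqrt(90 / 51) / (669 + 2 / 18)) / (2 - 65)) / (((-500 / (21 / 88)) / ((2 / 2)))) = 3 * sqrt(510) / 4504456000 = 0.00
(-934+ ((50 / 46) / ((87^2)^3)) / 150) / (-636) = 1.47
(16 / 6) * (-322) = -2576 / 3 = -858.67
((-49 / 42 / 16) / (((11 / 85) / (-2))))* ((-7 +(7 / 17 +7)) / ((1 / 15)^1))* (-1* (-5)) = 6125 / 176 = 34.80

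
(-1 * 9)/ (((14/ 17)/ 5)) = -765/ 14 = -54.64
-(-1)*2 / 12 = 1 / 6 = 0.17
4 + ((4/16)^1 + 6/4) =23/4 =5.75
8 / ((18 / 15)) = 20 / 3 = 6.67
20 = 20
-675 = -675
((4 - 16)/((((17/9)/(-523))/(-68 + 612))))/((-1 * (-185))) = 1807488/185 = 9770.21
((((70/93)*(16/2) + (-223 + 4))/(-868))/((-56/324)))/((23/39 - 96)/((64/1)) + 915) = -166854168/107368523591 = -0.00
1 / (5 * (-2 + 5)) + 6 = 91 / 15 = 6.07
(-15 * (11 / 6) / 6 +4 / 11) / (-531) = 557 / 70092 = 0.01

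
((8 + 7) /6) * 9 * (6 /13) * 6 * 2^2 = 3240 /13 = 249.23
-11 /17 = -0.65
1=1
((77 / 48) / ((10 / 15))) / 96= 77 / 3072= 0.03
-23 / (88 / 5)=-115 / 88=-1.31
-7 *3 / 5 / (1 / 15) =-63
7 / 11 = 0.64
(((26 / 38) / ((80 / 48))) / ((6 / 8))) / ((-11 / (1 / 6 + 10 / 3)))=-182 / 1045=-0.17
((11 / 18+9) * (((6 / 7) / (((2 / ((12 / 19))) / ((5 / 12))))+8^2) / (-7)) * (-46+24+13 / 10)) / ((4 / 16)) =33928933 / 4655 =7288.71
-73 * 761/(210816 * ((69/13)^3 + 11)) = -122049941/74349743616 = -0.00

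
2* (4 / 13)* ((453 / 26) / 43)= 1812 / 7267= 0.25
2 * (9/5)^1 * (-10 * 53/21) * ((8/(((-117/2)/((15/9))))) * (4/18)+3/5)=-49.91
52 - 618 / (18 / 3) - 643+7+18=-669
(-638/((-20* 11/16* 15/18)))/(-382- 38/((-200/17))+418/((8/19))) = 928/10233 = 0.09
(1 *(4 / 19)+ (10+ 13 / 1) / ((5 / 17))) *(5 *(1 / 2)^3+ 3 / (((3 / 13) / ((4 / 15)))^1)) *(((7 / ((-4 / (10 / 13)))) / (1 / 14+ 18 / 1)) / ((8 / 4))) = -4595269 / 384560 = -11.95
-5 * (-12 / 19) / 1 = 3.16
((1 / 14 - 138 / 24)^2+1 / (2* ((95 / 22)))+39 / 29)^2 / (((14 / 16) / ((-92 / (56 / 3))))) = -365728855342450029 / 57149366478400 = -6399.53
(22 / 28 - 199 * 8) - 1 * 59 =-23103 / 14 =-1650.21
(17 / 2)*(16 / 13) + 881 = 11589 / 13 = 891.46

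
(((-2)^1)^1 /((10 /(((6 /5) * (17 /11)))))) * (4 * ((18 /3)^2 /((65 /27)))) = -396576 /17875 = -22.19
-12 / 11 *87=-1044 / 11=-94.91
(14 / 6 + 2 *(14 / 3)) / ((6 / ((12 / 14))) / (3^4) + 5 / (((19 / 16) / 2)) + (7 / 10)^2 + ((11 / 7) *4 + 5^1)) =12568500 / 21851077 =0.58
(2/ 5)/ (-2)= -1/ 5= -0.20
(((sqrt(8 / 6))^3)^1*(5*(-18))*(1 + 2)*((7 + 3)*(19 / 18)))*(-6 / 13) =15200*sqrt(3) / 13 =2025.17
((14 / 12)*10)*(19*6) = 1330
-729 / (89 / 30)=-21870 / 89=-245.73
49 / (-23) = -49 / 23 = -2.13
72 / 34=36 / 17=2.12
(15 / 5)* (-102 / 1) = -306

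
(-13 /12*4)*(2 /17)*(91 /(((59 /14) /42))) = -463736 /1003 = -462.35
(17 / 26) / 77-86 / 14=-12281 / 2002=-6.13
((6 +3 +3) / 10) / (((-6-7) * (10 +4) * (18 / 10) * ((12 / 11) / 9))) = -11 / 364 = -0.03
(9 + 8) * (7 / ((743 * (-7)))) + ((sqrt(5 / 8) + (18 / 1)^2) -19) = sqrt(10) / 4 + 226598 / 743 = 305.77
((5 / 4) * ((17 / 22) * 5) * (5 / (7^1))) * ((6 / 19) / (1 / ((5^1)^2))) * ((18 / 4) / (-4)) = -1434375 / 46816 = -30.64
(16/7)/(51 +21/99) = 264/5915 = 0.04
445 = 445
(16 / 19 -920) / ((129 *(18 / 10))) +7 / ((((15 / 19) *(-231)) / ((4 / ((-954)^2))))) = -364243607323 / 92016140535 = -3.96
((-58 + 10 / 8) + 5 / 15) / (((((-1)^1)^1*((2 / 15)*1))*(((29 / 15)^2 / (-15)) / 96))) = -137092500 / 841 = -163011.30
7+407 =414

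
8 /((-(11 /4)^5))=-8192 /161051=-0.05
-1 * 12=-12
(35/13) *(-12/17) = -420/221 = -1.90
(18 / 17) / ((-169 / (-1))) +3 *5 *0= 0.01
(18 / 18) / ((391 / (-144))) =-144 / 391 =-0.37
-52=-52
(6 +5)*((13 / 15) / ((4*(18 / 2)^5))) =0.00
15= 15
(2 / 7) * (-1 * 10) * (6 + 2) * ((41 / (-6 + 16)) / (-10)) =9.37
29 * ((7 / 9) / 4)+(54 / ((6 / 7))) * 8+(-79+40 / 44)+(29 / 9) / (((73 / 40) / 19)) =465.09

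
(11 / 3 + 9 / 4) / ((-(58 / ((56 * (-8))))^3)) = 199499776 / 73167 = 2726.64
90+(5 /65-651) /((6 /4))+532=7334 /39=188.05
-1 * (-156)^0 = -1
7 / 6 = 1.17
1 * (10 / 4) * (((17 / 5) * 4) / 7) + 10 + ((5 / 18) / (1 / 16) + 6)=1594 / 63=25.30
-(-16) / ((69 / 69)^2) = 16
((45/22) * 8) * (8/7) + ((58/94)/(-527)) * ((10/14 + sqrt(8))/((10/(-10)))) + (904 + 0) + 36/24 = 58 * sqrt(2)/24769 + 503614379/544918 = 924.21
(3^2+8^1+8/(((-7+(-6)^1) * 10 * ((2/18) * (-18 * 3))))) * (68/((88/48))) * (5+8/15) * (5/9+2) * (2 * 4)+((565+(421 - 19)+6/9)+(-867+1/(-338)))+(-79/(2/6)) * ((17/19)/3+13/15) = 3394990300001/47683350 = 71198.65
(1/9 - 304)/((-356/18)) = 2735/178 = 15.37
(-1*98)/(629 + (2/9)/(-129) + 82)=-113778/825469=-0.14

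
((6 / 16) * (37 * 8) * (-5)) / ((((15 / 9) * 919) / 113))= -40.95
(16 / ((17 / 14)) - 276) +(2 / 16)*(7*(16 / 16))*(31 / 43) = -1533303 / 5848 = -262.19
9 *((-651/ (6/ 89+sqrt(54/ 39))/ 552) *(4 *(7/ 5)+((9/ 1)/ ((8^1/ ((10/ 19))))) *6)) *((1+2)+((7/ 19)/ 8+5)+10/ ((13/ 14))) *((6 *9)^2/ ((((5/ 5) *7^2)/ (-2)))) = -390119599717173/ 36709223600+34720644374828397 *sqrt(26)/ 954439813600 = 174865.02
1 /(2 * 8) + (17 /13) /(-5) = -207 /1040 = -0.20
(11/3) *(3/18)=11/18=0.61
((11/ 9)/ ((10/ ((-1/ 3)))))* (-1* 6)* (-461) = -112.69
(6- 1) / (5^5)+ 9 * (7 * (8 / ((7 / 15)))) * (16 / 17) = 10800017 / 10625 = 1016.47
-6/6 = -1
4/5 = 0.80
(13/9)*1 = 13/9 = 1.44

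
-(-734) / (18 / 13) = 4771 / 9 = 530.11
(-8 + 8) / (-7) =0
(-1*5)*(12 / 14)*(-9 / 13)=270 / 91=2.97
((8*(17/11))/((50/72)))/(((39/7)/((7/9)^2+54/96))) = 360094/96525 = 3.73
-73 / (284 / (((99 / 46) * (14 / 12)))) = -16863 / 26128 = -0.65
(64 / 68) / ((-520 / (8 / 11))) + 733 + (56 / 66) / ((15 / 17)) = 80291587 / 109395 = 733.96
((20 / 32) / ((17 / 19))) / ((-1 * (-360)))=19 / 9792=0.00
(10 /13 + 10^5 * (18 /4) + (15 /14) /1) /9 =81900335 /1638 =50000.20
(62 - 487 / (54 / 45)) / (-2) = 2063 / 12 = 171.92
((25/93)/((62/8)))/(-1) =-100/2883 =-0.03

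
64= 64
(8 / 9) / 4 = 2 / 9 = 0.22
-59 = -59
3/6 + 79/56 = 107/56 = 1.91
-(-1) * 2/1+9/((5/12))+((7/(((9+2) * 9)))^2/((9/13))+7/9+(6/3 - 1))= 11195927/441045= 25.38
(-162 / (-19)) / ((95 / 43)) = 6966 / 1805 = 3.86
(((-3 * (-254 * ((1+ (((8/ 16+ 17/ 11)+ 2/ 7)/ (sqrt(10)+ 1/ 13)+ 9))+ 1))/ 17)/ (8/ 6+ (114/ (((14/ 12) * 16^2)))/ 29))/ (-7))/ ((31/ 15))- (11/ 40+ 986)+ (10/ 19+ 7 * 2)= -908508532203073273/ 911224586392120- 49503055680 * sqrt(10)/ 92229209149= -998.72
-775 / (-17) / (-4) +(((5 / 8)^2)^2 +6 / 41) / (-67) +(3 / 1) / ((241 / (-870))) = -1024828762137 / 46098264064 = -22.23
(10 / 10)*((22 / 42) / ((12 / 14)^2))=77 / 108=0.71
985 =985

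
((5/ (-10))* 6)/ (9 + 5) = -3/ 14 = -0.21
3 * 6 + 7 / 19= 349 / 19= 18.37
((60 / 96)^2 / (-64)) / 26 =-25 / 106496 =-0.00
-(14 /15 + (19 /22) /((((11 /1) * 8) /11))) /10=-2749 /26400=-0.10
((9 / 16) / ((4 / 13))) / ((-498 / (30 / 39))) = -15 / 5312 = -0.00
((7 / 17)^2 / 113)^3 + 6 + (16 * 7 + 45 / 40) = 33191108681156721 / 278624207179144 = 119.13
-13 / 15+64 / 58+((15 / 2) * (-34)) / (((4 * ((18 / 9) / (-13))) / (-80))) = -14420147 / 435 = -33149.76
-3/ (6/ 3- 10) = 3/ 8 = 0.38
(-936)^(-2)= 0.00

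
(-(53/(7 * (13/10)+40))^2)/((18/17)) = -2387650/2169729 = -1.10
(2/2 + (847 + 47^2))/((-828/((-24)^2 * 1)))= -48912/23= -2126.61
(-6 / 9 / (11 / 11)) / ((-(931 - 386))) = 2 / 1635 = 0.00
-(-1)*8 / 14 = 4 / 7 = 0.57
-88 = -88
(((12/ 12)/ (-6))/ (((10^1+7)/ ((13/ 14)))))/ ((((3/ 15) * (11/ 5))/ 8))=-650/ 3927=-0.17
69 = 69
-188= -188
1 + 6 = 7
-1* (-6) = 6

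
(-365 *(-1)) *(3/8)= 1095/8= 136.88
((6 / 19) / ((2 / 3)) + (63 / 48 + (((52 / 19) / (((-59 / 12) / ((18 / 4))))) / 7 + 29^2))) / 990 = 0.85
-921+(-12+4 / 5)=-4661 / 5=-932.20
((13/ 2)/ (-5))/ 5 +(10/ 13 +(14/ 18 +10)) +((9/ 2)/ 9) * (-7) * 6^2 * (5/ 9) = -343471/ 5850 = -58.71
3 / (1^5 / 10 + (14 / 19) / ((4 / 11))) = 285 / 202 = 1.41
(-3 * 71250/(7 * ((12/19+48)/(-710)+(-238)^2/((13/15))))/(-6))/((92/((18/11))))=9371334375/6766342452716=0.00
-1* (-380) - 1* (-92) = 472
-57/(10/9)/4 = -513/40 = -12.82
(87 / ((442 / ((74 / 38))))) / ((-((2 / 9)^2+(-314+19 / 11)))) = 0.00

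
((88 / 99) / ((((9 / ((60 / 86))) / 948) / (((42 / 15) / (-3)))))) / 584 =-8848 / 84753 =-0.10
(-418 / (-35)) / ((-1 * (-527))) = 0.02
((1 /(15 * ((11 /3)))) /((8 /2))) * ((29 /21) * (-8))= -58 /1155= -0.05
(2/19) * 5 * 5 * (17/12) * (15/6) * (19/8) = 22.14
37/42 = 0.88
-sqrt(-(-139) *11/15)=-sqrt(22935)/15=-10.10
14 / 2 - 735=-728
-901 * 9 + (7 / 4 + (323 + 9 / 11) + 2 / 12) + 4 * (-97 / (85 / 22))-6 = -88522307 / 11220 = -7889.69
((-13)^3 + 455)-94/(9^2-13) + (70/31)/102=-324265/186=-1743.36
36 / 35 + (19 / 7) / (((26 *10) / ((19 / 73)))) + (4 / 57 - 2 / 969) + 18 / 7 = 157529131 / 42913780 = 3.67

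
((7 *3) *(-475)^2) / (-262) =-18084.45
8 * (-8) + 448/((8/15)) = 776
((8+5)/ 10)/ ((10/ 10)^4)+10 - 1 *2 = 93/ 10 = 9.30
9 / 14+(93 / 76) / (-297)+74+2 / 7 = 3946121 / 52668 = 74.92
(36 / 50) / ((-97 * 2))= -9 / 2425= -0.00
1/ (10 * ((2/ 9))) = 9/ 20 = 0.45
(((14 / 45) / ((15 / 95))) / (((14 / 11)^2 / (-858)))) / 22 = -29887 / 630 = -47.44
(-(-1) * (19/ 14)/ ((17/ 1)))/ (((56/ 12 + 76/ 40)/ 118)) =33630/ 23443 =1.43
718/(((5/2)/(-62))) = -89032/5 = -17806.40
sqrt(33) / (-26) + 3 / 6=1 / 2 - sqrt(33) / 26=0.28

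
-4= -4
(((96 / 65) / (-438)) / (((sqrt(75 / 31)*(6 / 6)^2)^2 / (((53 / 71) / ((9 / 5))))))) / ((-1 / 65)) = 26288 / 699705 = 0.04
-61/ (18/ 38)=-1159/ 9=-128.78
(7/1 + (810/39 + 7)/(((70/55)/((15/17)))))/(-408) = -81223/1262352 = -0.06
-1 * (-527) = 527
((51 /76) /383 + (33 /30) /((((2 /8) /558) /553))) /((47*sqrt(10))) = 197603384079*sqrt(10) /68403800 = 9135.12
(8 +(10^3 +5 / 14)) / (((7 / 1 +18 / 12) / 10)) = 141170 / 119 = 1186.30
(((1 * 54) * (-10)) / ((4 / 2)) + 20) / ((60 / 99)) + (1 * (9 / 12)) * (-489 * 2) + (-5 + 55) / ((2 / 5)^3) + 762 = 397.25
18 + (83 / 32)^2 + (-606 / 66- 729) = -8036349 / 11264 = -713.45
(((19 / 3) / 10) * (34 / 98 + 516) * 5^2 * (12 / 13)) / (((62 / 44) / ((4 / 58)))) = 211516360 / 572663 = 369.36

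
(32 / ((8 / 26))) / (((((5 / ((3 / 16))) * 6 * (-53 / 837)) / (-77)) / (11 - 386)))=-62837775 / 212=-296404.60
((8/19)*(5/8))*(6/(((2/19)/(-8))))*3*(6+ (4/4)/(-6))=-2100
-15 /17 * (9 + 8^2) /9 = -365 /51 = -7.16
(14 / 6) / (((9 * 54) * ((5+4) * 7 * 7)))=1 / 91854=0.00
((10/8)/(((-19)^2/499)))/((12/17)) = 42415/17328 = 2.45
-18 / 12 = -3 / 2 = -1.50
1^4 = 1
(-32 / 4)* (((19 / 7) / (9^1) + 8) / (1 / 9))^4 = -249289842.04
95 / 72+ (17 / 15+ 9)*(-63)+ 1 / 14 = -1605263 / 2520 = -637.01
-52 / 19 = -2.74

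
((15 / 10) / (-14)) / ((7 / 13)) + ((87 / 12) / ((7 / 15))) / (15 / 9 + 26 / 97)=432069 / 55174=7.83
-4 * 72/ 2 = -144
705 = 705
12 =12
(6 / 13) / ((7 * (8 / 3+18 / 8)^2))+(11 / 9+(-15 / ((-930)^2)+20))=1163021180827 / 54795047580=21.22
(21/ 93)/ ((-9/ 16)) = -112/ 279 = -0.40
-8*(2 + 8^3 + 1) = -4120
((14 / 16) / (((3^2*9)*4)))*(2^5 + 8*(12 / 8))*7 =539 / 648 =0.83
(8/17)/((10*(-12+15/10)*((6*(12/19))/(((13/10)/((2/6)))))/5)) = -247/10710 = -0.02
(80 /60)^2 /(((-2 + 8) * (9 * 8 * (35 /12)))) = 4 /2835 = 0.00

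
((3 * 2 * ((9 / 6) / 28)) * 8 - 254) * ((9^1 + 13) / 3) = -38720 / 21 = -1843.81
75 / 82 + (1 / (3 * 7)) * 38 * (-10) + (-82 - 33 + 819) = 1182703 / 1722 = 686.82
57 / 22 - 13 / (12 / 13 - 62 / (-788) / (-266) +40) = 2788392253 / 1226617150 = 2.27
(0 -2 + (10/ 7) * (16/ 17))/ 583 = -78/ 69377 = -0.00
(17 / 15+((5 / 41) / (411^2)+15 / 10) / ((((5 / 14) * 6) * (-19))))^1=865720111 / 789536754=1.10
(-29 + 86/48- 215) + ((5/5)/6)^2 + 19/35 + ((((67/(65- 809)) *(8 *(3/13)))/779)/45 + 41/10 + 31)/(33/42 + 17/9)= -60923696833591/266607857880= -228.51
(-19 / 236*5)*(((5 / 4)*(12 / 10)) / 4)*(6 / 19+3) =-0.50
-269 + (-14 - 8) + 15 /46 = -13371 /46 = -290.67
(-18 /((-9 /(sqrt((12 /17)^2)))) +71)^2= 5243.46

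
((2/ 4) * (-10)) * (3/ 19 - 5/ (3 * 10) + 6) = -3415/ 114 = -29.96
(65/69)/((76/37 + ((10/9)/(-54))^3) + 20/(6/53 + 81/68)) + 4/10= 755508032194789/1663454275770535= 0.45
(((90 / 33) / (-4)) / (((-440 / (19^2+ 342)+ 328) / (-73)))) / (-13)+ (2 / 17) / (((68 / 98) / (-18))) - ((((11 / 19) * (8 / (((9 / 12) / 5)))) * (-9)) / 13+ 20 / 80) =6528374993317 / 361424121344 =18.06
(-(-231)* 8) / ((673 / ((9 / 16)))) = 2079 / 1346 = 1.54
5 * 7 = 35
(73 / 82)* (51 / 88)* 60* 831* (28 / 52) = 324850365 / 23452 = 13851.71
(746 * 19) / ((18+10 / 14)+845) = 49609 / 3023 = 16.41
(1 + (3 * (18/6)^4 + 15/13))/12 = 3187/156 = 20.43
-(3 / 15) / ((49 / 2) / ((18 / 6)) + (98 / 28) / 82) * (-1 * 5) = 492 / 4039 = 0.12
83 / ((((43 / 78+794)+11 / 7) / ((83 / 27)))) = 1253798 / 3912147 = 0.32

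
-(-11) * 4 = 44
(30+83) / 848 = 113 / 848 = 0.13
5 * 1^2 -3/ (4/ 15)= -25/ 4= -6.25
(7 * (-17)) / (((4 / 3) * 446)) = -357 / 1784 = -0.20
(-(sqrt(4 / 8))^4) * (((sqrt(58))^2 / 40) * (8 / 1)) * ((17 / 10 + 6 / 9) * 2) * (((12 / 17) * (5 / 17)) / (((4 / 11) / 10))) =-22649 / 289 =-78.37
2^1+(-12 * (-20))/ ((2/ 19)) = 2282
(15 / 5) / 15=1 / 5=0.20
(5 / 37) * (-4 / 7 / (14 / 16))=-160 / 1813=-0.09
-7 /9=-0.78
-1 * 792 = -792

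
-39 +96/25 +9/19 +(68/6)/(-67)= -3327826/95475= -34.86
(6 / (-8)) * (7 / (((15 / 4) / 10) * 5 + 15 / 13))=-1.73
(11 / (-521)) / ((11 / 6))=-6 / 521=-0.01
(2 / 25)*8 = 16 / 25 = 0.64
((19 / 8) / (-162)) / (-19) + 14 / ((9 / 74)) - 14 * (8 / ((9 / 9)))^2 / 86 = 104.69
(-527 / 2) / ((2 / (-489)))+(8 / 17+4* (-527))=4237639 / 68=62318.22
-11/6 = -1.83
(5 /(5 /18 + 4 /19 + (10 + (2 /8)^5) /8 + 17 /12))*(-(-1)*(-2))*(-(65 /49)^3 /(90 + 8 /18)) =3462331392000 /42326352137993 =0.08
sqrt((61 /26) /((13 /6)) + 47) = sqrt(8126) /13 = 6.93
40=40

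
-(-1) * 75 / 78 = 25 / 26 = 0.96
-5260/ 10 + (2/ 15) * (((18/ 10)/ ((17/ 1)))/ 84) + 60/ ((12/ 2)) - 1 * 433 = -5646549/ 5950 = -949.00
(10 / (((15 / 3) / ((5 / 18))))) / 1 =0.56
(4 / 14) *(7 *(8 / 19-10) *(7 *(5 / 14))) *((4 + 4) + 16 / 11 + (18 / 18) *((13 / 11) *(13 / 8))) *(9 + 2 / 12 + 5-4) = -2525705 / 456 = -5538.83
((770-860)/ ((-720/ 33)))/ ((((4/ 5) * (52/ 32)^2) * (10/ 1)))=33/ 169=0.20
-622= -622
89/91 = 0.98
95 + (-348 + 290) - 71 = -34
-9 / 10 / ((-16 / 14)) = 0.79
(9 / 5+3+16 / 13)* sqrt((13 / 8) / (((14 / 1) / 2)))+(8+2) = 14* sqrt(182) / 65+10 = 12.91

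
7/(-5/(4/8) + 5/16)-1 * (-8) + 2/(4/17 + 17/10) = 423812/50995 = 8.31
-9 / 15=-3 / 5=-0.60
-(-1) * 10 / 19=10 / 19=0.53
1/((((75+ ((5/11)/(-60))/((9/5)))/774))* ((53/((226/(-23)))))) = -207809712/108606805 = -1.91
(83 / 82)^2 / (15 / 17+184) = 117113 / 21133532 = 0.01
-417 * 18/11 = -7506/11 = -682.36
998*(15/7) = 14970/7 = 2138.57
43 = 43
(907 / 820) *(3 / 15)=907 / 4100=0.22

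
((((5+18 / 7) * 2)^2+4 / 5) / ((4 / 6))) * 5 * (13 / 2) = 549666 / 49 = 11217.67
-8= -8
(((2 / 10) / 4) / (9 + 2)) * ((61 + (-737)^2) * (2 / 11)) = 54323 / 121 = 448.95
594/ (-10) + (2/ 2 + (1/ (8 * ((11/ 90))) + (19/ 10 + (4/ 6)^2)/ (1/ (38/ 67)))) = -56.05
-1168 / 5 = -233.60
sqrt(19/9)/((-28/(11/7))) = -11 * sqrt(19)/588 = -0.08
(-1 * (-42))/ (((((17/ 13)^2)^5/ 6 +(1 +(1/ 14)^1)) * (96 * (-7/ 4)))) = -2895028328829/ 40631178872696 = -0.07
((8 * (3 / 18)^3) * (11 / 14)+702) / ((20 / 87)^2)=223173647 / 16800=13284.15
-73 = -73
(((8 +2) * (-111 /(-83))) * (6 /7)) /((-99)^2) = 740 /632709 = 0.00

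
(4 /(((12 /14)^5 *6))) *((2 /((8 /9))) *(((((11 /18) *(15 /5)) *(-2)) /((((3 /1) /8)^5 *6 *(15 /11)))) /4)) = -130153408 /2657205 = -48.98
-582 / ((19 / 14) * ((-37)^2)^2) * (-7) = 0.00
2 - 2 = 0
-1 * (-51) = 51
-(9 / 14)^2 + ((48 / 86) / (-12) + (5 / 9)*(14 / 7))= 49405 / 75852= 0.65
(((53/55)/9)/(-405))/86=-53/17240850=-0.00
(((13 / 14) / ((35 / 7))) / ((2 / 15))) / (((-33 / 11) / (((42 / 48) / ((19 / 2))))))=-13 / 304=-0.04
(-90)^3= -729000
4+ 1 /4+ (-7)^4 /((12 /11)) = 13231 /6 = 2205.17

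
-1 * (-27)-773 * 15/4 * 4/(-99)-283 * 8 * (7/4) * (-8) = 1050724/33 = 31840.12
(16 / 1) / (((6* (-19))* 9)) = -0.02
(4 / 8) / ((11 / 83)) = 83 / 22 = 3.77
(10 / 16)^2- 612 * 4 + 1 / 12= -469925 / 192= -2447.53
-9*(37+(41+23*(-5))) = 333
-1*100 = -100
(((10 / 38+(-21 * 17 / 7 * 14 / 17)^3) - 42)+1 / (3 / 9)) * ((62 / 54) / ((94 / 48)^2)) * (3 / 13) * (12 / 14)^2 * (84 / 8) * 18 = -2716041590784 / 3819361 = -711124.61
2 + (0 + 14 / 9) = 32 / 9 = 3.56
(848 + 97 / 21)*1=17905 / 21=852.62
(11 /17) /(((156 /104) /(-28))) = -616 /51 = -12.08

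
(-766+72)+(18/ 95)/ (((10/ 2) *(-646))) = -106476959/ 153425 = -694.00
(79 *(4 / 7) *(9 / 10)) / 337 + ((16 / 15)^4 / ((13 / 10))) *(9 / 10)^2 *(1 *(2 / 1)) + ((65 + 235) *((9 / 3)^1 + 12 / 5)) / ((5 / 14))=434870878174 / 95834375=4537.73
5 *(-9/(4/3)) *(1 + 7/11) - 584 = -14063/22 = -639.23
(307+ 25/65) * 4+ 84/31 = 496596/403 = 1232.25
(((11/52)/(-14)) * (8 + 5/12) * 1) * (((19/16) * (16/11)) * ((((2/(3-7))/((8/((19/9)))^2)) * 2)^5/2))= 0.00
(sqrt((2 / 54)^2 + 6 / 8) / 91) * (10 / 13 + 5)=25 * sqrt(2191) / 21294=0.05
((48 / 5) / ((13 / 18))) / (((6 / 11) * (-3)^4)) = 0.30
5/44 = 0.11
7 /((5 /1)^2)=7 /25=0.28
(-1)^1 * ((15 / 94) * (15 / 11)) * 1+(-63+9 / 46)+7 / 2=-1415551 / 23782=-59.52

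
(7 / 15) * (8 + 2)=14 / 3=4.67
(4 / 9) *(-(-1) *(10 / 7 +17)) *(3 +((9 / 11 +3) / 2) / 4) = 28.48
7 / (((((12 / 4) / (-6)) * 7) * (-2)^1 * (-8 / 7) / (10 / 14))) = -5 / 8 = -0.62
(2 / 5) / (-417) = -2 / 2085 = -0.00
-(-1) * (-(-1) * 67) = 67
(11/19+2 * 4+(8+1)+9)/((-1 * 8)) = -505/152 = -3.32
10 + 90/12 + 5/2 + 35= 55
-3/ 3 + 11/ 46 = -35/ 46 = -0.76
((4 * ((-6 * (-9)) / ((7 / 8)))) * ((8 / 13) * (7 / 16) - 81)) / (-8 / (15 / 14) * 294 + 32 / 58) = 16435170 / 1809899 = 9.08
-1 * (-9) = 9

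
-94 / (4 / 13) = -611 / 2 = -305.50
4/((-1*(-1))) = 4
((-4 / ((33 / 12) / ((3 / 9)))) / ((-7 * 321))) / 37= 0.00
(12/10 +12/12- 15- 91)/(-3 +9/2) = -346/5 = -69.20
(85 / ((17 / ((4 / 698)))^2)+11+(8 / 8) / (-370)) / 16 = 8425347973 / 12258052640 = 0.69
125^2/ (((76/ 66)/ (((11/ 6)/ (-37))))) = -1890625/ 2812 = -672.34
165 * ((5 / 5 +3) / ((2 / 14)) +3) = 5115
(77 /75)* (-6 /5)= -154 /125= -1.23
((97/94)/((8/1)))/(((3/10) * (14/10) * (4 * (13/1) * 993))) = 2425/407717856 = 0.00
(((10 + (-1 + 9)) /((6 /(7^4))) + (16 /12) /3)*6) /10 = 64831 /15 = 4322.07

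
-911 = -911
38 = 38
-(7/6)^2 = -49/36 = -1.36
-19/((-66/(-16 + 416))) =3800/33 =115.15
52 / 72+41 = 751 / 18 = 41.72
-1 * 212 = -212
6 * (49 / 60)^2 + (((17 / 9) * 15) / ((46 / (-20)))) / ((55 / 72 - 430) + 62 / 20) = 4.03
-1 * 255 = -255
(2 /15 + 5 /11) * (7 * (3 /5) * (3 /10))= 2037 /2750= 0.74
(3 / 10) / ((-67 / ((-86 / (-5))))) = -129 / 1675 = -0.08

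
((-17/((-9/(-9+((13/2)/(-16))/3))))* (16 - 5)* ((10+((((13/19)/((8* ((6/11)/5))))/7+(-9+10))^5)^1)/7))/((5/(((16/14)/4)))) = -20347075573422660786226261/1122313592863535042396160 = -18.13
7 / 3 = 2.33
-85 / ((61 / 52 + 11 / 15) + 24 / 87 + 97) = -1922700 / 2243503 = -0.86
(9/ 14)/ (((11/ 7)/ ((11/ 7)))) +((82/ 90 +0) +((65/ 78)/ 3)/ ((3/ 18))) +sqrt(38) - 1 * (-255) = sqrt(38) +162679/ 630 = 264.39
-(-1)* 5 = 5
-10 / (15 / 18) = -12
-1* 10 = -10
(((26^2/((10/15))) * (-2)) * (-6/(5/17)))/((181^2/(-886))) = -183274416/163805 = -1118.86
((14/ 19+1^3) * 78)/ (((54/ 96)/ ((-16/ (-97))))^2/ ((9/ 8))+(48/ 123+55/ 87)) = 75214503936/ 6306733669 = 11.93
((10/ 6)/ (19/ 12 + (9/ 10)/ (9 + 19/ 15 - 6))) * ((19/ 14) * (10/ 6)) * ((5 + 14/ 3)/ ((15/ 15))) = 881600/ 43407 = 20.31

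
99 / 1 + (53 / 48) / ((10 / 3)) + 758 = 137173 / 160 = 857.33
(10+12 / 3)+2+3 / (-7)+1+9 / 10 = 1223 / 70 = 17.47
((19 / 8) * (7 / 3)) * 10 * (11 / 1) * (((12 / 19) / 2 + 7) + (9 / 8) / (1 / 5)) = 757295 / 96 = 7888.49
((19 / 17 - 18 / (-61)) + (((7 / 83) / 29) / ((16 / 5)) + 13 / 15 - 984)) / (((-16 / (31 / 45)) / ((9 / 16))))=18231201293833 / 766789324800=23.78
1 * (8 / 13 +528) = 6872 / 13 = 528.62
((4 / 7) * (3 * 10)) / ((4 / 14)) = 60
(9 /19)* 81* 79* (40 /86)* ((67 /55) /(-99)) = -1714932 /98857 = -17.35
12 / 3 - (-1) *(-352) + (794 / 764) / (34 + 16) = -6646403 / 19100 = -347.98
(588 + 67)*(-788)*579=-298845060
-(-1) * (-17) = -17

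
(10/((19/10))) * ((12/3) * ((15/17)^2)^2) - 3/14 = 12.55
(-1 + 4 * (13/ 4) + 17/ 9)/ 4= 125/ 36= 3.47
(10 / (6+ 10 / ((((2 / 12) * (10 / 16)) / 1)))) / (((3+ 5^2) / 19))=95 / 1428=0.07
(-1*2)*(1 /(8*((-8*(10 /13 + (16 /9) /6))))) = 351 /11968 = 0.03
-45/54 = -5/6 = -0.83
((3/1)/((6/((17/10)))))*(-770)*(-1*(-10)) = -6545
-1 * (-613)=613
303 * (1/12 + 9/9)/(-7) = -1313/28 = -46.89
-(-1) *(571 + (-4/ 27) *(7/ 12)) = 46244/ 81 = 570.91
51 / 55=0.93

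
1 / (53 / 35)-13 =-654 / 53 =-12.34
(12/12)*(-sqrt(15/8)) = -sqrt(30)/4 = -1.37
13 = 13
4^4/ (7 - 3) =64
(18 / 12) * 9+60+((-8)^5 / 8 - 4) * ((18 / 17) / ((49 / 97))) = -14194749 / 1666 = -8520.26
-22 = -22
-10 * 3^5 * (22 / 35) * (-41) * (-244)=-15280395.43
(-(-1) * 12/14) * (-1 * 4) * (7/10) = -12/5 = -2.40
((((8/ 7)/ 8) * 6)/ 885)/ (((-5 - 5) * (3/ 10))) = -2/ 6195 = -0.00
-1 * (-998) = 998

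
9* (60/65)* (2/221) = 216/2873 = 0.08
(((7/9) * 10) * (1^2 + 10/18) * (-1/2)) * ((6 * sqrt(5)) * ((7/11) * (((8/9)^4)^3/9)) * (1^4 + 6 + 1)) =-3771324883271680 * sqrt(5)/754934151013713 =-11.17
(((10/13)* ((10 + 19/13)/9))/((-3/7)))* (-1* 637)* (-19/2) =-13832.38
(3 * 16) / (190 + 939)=48 / 1129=0.04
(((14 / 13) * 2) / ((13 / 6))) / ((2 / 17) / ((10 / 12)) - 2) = -7140 / 13351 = -0.53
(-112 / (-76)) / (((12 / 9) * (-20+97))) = 0.01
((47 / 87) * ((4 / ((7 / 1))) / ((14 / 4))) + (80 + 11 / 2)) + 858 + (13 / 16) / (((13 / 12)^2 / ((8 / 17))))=1778566165 / 1884246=943.91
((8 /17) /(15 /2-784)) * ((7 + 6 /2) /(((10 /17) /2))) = -0.02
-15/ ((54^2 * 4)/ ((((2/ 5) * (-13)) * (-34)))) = -221/ 972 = -0.23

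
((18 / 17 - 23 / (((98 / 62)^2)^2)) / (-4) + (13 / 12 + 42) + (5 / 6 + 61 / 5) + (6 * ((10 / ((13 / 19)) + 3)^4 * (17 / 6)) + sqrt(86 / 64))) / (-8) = -137454958050398575207 / 671765803952880 - sqrt(86) / 64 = -204617.52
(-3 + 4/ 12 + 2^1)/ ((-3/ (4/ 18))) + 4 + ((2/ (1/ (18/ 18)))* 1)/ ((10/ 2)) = 1802/ 405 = 4.45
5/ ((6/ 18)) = 15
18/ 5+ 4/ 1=38/ 5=7.60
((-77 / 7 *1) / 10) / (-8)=11 / 80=0.14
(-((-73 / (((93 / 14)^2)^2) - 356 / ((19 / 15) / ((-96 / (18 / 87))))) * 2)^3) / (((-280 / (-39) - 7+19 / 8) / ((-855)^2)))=-132445148869140868155996863674320885198494105600 / 26085612068848189750409901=-5077325711950947676250.15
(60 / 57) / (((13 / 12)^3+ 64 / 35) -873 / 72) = -1209600 / 10370827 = -0.12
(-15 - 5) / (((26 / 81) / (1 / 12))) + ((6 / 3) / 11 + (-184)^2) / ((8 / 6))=25386.94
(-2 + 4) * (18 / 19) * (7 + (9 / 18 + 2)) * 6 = 108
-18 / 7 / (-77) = 18 / 539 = 0.03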